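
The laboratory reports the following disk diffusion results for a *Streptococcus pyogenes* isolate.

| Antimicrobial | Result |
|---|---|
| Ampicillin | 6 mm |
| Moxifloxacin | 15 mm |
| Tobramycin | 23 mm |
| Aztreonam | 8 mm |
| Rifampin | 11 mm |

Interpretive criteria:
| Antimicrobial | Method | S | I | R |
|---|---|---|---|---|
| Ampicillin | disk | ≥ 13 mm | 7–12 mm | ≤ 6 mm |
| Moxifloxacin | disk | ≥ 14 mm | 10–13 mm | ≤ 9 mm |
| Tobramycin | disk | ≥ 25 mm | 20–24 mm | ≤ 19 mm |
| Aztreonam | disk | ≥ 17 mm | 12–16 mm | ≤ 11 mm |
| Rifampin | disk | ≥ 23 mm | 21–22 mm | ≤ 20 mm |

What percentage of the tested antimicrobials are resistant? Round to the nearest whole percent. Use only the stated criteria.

60%

Ampicillin: 6 mm is ≤ 6 mm — R
Moxifloxacin 15 mm: ≥ 14 mm ⇒ S
Tobramycin (23 mm) in 20–24 mm → intermediate
Aztreonam: 8 mm is ≤ 11 mm — resistant
Rifampin (11 mm) ≤ 20 mm — resistant
Resistant: 3/5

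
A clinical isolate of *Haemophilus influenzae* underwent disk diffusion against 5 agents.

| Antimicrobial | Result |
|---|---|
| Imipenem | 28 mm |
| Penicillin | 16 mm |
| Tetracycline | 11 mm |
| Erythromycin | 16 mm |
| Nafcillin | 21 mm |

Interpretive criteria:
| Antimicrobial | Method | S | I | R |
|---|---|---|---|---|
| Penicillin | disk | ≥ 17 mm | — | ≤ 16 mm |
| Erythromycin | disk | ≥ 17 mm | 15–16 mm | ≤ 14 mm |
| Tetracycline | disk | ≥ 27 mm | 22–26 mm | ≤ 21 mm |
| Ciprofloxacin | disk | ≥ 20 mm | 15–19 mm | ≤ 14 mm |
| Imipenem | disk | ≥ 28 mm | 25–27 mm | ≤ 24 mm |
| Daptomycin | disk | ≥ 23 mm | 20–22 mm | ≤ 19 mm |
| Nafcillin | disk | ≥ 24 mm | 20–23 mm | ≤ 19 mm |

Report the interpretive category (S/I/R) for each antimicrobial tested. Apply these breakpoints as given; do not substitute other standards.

Imipenem (28 mm) ≥ 28 mm — susceptible
Penicillin (16 mm) ≤ 16 mm → R
Tetracycline: 11 mm is ≤ 21 mm → Resistant
Erythromycin 16 mm: in 15–16 mm ⇒ Intermediate
Nafcillin (21 mm) in 20–23 mm → intermediate

S, R, R, I, I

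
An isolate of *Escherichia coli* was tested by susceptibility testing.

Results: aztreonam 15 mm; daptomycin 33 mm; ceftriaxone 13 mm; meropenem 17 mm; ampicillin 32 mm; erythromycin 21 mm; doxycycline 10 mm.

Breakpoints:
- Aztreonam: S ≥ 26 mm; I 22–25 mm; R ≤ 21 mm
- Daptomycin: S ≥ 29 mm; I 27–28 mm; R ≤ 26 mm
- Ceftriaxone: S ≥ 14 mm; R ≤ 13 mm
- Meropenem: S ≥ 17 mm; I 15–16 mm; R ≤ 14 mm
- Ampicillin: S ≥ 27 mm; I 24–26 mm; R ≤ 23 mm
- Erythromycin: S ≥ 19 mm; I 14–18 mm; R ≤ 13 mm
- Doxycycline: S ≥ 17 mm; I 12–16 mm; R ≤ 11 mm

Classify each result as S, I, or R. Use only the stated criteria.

R, S, R, S, S, S, R

Aztreonam 15 mm: ≤ 21 mm → R
Daptomycin (33 mm) ≥ 29 mm ⇒ S
Ceftriaxone: 13 mm is ≤ 13 mm → Resistant
Meropenem 17 mm: ≥ 17 mm ⇒ Susceptible
Ampicillin: 32 mm is ≥ 27 mm — Susceptible
Erythromycin (21 mm) ≥ 19 mm — Susceptible
Doxycycline (10 mm) ≤ 11 mm → Resistant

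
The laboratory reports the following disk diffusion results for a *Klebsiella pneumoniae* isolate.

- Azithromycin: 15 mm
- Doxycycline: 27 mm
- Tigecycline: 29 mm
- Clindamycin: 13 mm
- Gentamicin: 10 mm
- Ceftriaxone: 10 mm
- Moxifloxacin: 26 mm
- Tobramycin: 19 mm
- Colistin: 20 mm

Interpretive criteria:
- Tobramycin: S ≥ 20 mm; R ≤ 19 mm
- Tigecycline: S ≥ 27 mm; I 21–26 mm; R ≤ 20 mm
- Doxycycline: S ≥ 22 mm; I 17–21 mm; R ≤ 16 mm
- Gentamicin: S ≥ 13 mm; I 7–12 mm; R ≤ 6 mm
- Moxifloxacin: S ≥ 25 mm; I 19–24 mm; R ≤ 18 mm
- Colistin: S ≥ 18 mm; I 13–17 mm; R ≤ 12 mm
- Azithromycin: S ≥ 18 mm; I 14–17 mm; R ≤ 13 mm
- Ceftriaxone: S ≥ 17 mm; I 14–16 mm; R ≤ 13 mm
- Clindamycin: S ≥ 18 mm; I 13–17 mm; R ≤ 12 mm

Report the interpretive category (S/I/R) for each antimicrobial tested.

I, S, S, I, I, R, S, R, S

Azithromycin (15 mm) in 14–17 mm ⇒ I
Doxycycline 27 mm: ≥ 22 mm ⇒ susceptible
Tigecycline 29 mm: ≥ 27 mm → S
Clindamycin (13 mm) in 13–17 mm → Intermediate
Gentamicin: 10 mm is in 7–12 mm → intermediate
Ceftriaxone 10 mm: ≤ 13 mm — Resistant
Moxifloxacin 26 mm: ≥ 25 mm — susceptible
Tobramycin: 19 mm is ≤ 19 mm — R
Colistin 20 mm: ≥ 18 mm → S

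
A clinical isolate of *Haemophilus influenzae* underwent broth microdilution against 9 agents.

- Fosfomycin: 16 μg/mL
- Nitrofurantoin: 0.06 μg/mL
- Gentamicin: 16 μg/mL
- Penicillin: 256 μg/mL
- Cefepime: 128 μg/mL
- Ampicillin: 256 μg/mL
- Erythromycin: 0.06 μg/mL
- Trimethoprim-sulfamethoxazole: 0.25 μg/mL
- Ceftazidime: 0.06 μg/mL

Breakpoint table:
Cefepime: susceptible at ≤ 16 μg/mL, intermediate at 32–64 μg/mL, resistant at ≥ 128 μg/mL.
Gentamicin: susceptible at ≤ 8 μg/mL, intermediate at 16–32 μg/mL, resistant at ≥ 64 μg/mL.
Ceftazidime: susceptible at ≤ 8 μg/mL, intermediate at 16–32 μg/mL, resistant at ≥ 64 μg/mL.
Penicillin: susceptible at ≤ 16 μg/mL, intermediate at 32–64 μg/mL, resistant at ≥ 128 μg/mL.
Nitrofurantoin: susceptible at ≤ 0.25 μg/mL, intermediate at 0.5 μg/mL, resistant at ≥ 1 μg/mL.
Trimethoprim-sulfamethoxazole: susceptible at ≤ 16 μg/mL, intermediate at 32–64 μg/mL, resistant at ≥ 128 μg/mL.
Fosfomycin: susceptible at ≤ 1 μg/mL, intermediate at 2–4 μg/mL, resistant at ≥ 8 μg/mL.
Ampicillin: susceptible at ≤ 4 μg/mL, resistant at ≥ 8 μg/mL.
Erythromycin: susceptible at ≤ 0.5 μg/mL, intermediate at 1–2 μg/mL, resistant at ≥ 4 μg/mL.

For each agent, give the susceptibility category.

R, S, I, R, R, R, S, S, S

Fosfomycin: 16 μg/mL is ≥ 8 μg/mL → resistant
Nitrofurantoin (0.06 μg/mL) ≤ 0.25 μg/mL → susceptible
Gentamicin (16 μg/mL) in 16–32 μg/mL ⇒ Intermediate
Penicillin (256 μg/mL) ≥ 128 μg/mL → Resistant
Cefepime: 128 μg/mL is ≥ 128 μg/mL ⇒ resistant
Ampicillin (256 μg/mL) ≥ 8 μg/mL — R
Erythromycin (0.06 μg/mL) ≤ 0.5 μg/mL → susceptible
Trimethoprim-sulfamethoxazole 0.25 μg/mL: ≤ 16 μg/mL ⇒ Susceptible
Ceftazidime (0.06 μg/mL) ≤ 8 μg/mL ⇒ Susceptible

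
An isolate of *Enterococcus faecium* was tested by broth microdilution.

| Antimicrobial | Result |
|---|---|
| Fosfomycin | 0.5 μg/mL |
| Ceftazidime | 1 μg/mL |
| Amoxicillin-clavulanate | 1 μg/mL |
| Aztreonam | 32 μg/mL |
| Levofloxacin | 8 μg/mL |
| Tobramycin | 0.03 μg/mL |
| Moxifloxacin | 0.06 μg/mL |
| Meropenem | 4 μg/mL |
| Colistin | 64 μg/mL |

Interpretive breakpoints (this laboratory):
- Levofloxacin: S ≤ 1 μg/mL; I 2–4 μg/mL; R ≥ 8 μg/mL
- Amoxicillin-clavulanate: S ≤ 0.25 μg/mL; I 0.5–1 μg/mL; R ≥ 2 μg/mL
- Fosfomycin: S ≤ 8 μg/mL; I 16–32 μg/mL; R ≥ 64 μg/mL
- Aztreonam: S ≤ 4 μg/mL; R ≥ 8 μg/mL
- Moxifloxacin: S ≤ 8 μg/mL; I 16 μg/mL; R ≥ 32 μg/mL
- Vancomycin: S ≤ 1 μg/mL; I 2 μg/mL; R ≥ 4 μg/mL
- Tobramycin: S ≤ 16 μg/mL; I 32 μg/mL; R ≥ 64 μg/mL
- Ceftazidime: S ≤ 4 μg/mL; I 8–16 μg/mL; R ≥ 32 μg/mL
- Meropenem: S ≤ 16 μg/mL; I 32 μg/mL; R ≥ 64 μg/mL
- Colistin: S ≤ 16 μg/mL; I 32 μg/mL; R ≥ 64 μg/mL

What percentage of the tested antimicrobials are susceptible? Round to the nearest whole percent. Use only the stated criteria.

Fosfomycin (0.5 μg/mL) ≤ 8 μg/mL ⇒ S
Ceftazidime (1 μg/mL) ≤ 4 μg/mL → Susceptible
Amoxicillin-clavulanate (1 μg/mL) in 0.5–1 μg/mL — Intermediate
Aztreonam: 32 μg/mL is ≥ 8 μg/mL — resistant
Levofloxacin: 8 μg/mL is ≥ 8 μg/mL — R
Tobramycin 0.03 μg/mL: ≤ 16 μg/mL — S
Moxifloxacin: 0.06 μg/mL is ≤ 8 μg/mL → susceptible
Meropenem: 4 μg/mL is ≤ 16 μg/mL — Susceptible
Colistin: 64 μg/mL is ≥ 64 μg/mL — Resistant
Susceptible: 5/9

56%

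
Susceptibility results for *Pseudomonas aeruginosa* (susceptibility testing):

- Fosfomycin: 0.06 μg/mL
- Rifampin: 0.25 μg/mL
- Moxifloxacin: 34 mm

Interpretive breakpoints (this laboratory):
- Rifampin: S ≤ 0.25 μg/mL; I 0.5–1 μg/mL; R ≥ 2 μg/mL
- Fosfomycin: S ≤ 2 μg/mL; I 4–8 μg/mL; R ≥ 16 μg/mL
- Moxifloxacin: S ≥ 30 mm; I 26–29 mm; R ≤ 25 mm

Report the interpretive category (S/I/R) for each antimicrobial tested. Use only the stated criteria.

Fosfomycin 0.06 μg/mL: ≤ 2 μg/mL ⇒ Susceptible
Rifampin 0.25 μg/mL: ≤ 0.25 μg/mL ⇒ S
Moxifloxacin: 34 mm is ≥ 30 mm → S

S, S, S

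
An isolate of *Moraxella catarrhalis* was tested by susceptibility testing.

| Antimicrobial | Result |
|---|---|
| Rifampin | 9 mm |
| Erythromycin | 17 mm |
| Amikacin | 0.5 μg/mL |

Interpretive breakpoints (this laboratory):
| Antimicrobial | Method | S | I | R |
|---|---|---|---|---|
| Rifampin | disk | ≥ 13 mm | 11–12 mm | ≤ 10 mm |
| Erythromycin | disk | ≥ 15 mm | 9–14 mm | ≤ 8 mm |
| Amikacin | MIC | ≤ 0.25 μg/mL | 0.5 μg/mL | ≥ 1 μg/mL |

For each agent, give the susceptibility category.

Rifampin 9 mm: ≤ 10 mm — R
Erythromycin 17 mm: ≥ 15 mm → Susceptible
Amikacin (0.5 μg/mL) = 0.5 μg/mL ⇒ Intermediate

R, S, I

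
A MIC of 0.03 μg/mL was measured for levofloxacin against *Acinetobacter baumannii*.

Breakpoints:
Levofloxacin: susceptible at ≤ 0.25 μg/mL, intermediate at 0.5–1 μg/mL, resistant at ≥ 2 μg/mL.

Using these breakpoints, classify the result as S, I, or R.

Levofloxacin: 0.03 μg/mL is ≤ 0.25 μg/mL — S

S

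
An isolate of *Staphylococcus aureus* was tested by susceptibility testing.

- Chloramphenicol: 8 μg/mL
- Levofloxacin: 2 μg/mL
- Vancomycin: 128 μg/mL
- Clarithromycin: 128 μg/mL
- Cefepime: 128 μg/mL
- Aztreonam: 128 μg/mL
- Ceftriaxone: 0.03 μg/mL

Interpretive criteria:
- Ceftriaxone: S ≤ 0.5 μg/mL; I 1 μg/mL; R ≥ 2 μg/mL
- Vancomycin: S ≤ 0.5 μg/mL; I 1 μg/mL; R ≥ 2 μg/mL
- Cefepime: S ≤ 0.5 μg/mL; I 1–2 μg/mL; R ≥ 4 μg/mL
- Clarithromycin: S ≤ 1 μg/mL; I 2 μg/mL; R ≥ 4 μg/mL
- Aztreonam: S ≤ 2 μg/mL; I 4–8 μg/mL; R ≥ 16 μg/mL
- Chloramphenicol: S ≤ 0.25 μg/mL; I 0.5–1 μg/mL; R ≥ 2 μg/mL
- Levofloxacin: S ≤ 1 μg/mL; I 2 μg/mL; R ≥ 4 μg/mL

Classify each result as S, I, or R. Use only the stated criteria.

Chloramphenicol 8 μg/mL: ≥ 2 μg/mL → R
Levofloxacin (2 μg/mL) = 2 μg/mL — I
Vancomycin: 128 μg/mL is ≥ 2 μg/mL → resistant
Clarithromycin 128 μg/mL: ≥ 4 μg/mL → resistant
Cefepime (128 μg/mL) ≥ 4 μg/mL → resistant
Aztreonam: 128 μg/mL is ≥ 16 μg/mL — R
Ceftriaxone 0.03 μg/mL: ≤ 0.5 μg/mL ⇒ susceptible

R, I, R, R, R, R, S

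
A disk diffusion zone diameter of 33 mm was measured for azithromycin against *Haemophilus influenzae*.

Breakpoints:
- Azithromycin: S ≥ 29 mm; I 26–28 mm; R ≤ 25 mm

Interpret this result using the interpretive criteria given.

Azithromycin: 33 mm is ≥ 29 mm → Susceptible

Susceptible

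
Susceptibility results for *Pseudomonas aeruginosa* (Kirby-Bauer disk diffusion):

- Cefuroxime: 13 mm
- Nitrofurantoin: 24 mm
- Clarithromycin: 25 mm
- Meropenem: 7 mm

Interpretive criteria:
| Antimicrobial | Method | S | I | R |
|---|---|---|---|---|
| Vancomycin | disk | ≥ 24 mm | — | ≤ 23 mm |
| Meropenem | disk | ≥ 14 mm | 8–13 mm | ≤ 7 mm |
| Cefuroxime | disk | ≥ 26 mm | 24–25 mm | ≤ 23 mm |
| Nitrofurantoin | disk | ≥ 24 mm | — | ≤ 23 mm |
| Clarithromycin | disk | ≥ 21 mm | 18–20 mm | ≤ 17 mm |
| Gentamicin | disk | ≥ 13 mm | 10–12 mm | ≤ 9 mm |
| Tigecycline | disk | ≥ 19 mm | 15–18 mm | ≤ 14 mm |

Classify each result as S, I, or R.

R, S, S, R

Cefuroxime (13 mm) ≤ 23 mm — resistant
Nitrofurantoin 24 mm: ≥ 24 mm — susceptible
Clarithromycin 25 mm: ≥ 21 mm → susceptible
Meropenem (7 mm) ≤ 7 mm → R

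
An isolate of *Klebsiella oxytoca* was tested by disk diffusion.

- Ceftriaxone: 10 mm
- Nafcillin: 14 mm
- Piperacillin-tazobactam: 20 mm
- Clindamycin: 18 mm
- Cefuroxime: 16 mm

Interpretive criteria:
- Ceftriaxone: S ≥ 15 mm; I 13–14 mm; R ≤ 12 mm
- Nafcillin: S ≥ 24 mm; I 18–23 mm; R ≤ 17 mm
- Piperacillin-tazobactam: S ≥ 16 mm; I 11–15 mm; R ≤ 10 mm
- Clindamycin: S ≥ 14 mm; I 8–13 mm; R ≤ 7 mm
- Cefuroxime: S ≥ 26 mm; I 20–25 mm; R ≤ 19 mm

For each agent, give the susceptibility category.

Ceftriaxone: 10 mm is ≤ 12 mm ⇒ Resistant
Nafcillin (14 mm) ≤ 17 mm — R
Piperacillin-tazobactam: 20 mm is ≥ 16 mm ⇒ Susceptible
Clindamycin 18 mm: ≥ 14 mm → S
Cefuroxime: 16 mm is ≤ 19 mm — resistant

R, R, S, S, R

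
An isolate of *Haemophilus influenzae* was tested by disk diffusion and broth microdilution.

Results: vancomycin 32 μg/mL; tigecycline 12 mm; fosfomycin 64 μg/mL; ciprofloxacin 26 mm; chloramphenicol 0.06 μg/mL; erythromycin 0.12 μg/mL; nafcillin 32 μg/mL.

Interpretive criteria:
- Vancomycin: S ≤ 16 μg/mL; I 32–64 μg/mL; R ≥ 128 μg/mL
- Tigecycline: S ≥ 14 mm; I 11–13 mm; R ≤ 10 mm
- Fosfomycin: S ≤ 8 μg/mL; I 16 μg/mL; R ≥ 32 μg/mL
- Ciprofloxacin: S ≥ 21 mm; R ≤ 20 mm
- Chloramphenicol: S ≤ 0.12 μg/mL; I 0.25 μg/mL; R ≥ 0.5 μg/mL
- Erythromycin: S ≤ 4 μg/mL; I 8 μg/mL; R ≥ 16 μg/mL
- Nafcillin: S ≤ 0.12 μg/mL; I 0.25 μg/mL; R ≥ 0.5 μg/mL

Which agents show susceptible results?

ciprofloxacin, chloramphenicol, erythromycin

Vancomycin 32 μg/mL: in 32–64 μg/mL ⇒ intermediate
Tigecycline: 12 mm is in 11–13 mm → Intermediate
Fosfomycin: 64 μg/mL is ≥ 32 μg/mL ⇒ resistant
Ciprofloxacin 26 mm: ≥ 21 mm ⇒ S
Chloramphenicol 0.06 μg/mL: ≤ 0.12 μg/mL — susceptible
Erythromycin: 0.12 μg/mL is ≤ 4 μg/mL — S
Nafcillin: 32 μg/mL is ≥ 0.5 μg/mL — Resistant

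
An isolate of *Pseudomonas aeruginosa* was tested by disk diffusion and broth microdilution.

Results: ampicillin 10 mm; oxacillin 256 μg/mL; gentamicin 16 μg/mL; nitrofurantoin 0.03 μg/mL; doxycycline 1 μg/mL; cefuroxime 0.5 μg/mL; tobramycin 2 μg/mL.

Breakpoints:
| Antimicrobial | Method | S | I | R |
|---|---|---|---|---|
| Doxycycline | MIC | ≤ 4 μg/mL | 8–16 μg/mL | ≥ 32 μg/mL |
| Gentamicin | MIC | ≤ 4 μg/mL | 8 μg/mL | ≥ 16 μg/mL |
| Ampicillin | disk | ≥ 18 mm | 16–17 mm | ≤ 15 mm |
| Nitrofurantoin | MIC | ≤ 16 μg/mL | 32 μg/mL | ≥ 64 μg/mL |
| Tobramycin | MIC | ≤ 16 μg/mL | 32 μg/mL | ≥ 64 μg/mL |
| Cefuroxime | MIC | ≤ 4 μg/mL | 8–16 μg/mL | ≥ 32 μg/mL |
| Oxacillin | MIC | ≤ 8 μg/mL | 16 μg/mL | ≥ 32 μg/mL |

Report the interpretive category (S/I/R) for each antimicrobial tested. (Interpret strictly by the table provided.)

R, R, R, S, S, S, S

Ampicillin 10 mm: ≤ 15 mm — resistant
Oxacillin 256 μg/mL: ≥ 32 μg/mL ⇒ Resistant
Gentamicin (16 μg/mL) ≥ 16 μg/mL → R
Nitrofurantoin (0.03 μg/mL) ≤ 16 μg/mL ⇒ S
Doxycycline (1 μg/mL) ≤ 4 μg/mL — Susceptible
Cefuroxime 0.5 μg/mL: ≤ 4 μg/mL ⇒ S
Tobramycin: 2 μg/mL is ≤ 16 μg/mL → S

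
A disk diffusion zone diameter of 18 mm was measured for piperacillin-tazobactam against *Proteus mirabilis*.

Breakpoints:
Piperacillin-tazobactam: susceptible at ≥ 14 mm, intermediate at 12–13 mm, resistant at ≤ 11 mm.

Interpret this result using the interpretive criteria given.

Piperacillin-tazobactam 18 mm: ≥ 14 mm → susceptible

Susceptible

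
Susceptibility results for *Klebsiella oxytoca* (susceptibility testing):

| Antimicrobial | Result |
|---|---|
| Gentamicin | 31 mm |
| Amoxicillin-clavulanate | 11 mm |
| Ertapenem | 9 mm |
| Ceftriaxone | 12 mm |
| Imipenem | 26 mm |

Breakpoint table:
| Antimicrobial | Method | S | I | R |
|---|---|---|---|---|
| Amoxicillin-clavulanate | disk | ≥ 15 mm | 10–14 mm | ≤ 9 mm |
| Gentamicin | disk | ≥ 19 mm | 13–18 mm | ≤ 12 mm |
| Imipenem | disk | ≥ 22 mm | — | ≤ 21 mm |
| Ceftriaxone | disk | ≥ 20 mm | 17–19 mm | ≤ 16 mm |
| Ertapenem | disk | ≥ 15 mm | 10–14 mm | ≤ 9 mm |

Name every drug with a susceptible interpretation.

gentamicin, imipenem

Gentamicin (31 mm) ≥ 19 mm ⇒ Susceptible
Amoxicillin-clavulanate (11 mm) in 10–14 mm ⇒ I
Ertapenem 9 mm: ≤ 9 mm — resistant
Ceftriaxone: 12 mm is ≤ 16 mm — Resistant
Imipenem 26 mm: ≥ 22 mm → susceptible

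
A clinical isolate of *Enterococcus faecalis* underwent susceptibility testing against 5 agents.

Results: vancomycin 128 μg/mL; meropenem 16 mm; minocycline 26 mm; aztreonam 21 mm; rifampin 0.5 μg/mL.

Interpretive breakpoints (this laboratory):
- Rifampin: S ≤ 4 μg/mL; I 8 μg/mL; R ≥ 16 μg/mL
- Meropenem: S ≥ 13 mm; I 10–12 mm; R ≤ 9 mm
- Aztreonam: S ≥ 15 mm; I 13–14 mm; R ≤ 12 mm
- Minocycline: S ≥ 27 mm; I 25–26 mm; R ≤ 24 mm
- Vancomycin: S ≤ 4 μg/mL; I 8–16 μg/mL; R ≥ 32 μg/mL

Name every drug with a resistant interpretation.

vancomycin

Vancomycin: 128 μg/mL is ≥ 32 μg/mL → Resistant
Meropenem: 16 mm is ≥ 13 mm — susceptible
Minocycline (26 mm) in 25–26 mm — I
Aztreonam (21 mm) ≥ 15 mm → susceptible
Rifampin (0.5 μg/mL) ≤ 4 μg/mL — susceptible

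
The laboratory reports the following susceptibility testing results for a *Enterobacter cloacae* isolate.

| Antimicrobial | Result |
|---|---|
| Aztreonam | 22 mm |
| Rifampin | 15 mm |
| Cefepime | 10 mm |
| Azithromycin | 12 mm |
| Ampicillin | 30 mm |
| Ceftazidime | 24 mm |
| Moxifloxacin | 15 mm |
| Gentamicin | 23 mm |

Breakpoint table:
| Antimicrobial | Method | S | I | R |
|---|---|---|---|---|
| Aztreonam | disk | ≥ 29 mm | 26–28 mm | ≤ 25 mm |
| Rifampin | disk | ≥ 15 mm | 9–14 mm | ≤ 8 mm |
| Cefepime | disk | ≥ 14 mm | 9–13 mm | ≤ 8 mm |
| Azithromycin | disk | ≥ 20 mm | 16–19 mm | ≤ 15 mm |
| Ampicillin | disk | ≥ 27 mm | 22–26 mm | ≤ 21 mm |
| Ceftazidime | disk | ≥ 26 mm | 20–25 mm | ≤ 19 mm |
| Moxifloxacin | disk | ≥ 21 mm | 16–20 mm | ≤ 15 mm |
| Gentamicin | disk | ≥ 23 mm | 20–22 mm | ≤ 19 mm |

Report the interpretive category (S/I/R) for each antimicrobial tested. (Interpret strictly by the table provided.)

R, S, I, R, S, I, R, S

Aztreonam (22 mm) ≤ 25 mm — R
Rifampin: 15 mm is ≥ 15 mm ⇒ Susceptible
Cefepime: 10 mm is in 9–13 mm → Intermediate
Azithromycin 12 mm: ≤ 15 mm → R
Ampicillin 30 mm: ≥ 27 mm — susceptible
Ceftazidime: 24 mm is in 20–25 mm ⇒ intermediate
Moxifloxacin: 15 mm is ≤ 15 mm → resistant
Gentamicin (23 mm) ≥ 23 mm → S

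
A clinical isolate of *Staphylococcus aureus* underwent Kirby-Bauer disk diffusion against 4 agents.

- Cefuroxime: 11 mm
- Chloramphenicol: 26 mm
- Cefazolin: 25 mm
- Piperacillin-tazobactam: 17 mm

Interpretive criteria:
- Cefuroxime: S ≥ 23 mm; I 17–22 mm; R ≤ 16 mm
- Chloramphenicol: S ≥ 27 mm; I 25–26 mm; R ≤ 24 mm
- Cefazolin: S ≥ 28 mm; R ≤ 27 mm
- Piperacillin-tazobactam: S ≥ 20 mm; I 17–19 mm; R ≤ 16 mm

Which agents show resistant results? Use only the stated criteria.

Cefuroxime (11 mm) ≤ 16 mm — Resistant
Chloramphenicol: 26 mm is in 25–26 mm ⇒ I
Cefazolin 25 mm: ≤ 27 mm ⇒ Resistant
Piperacillin-tazobactam (17 mm) in 17–19 mm — Intermediate

cefuroxime, cefazolin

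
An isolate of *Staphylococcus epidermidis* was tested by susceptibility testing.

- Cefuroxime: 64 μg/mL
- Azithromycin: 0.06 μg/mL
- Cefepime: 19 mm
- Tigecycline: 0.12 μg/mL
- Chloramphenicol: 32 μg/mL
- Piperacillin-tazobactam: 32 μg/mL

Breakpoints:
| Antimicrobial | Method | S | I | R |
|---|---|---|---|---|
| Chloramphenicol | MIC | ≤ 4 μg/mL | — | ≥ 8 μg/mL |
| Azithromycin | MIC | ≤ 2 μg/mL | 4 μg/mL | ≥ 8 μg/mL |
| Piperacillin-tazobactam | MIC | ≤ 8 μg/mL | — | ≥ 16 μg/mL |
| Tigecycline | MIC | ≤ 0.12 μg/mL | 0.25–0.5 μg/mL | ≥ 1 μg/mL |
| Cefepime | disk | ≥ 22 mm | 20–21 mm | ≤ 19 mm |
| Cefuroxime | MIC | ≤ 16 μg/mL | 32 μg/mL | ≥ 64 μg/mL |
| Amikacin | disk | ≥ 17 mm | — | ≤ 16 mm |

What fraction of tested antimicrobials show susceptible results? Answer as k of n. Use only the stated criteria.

2 of 6

Cefuroxime (64 μg/mL) ≥ 64 μg/mL → Resistant
Azithromycin (0.06 μg/mL) ≤ 2 μg/mL ⇒ S
Cefepime (19 mm) ≤ 19 mm → resistant
Tigecycline 0.12 μg/mL: ≤ 0.12 μg/mL — S
Chloramphenicol 32 μg/mL: ≥ 8 μg/mL → Resistant
Piperacillin-tazobactam: 32 μg/mL is ≥ 16 μg/mL ⇒ resistant
Susceptible: 2/6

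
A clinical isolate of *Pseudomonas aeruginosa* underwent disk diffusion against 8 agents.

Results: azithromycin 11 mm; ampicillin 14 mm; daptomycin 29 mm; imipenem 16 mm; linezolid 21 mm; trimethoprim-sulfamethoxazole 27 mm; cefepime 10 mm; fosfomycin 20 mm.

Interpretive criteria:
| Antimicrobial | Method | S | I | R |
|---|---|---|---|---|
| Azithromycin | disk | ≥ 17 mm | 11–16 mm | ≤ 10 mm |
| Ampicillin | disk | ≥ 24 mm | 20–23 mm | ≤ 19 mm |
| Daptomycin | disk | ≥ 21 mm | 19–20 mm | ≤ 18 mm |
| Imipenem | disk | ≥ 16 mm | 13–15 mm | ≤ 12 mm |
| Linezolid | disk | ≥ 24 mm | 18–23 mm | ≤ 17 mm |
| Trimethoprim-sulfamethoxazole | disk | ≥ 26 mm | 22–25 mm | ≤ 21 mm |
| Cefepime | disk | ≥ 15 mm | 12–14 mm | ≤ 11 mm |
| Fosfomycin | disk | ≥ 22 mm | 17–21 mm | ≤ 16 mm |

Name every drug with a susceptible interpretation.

daptomycin, imipenem, trimethoprim-sulfamethoxazole

Azithromycin 11 mm: in 11–16 mm → I
Ampicillin 14 mm: ≤ 19 mm → resistant
Daptomycin (29 mm) ≥ 21 mm — Susceptible
Imipenem 16 mm: ≥ 16 mm — susceptible
Linezolid (21 mm) in 18–23 mm ⇒ I
Trimethoprim-sulfamethoxazole 27 mm: ≥ 26 mm ⇒ S
Cefepime: 10 mm is ≤ 11 mm ⇒ resistant
Fosfomycin (20 mm) in 17–21 mm → Intermediate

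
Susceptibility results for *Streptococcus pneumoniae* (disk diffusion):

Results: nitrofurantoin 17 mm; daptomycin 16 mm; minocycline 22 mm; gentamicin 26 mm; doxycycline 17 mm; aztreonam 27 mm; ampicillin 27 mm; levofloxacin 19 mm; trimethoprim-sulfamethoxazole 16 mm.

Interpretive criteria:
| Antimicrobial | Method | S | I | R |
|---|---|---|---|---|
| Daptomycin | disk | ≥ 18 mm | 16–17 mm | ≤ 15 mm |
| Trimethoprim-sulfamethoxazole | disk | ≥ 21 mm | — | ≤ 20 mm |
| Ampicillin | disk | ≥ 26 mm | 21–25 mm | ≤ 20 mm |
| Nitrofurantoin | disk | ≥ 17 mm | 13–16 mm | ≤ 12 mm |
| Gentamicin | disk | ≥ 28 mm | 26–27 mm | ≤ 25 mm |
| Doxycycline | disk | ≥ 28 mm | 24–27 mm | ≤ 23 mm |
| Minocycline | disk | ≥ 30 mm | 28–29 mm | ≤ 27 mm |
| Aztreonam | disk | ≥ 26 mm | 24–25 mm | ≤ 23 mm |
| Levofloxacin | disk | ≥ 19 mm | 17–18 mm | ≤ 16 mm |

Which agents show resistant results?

minocycline, doxycycline, trimethoprim-sulfamethoxazole

Nitrofurantoin 17 mm: ≥ 17 mm — Susceptible
Daptomycin 16 mm: in 16–17 mm ⇒ Intermediate
Minocycline (22 mm) ≤ 27 mm — resistant
Gentamicin: 26 mm is in 26–27 mm → Intermediate
Doxycycline 17 mm: ≤ 23 mm — resistant
Aztreonam (27 mm) ≥ 26 mm → Susceptible
Ampicillin (27 mm) ≥ 26 mm — susceptible
Levofloxacin 19 mm: ≥ 19 mm — S
Trimethoprim-sulfamethoxazole 16 mm: ≤ 20 mm ⇒ resistant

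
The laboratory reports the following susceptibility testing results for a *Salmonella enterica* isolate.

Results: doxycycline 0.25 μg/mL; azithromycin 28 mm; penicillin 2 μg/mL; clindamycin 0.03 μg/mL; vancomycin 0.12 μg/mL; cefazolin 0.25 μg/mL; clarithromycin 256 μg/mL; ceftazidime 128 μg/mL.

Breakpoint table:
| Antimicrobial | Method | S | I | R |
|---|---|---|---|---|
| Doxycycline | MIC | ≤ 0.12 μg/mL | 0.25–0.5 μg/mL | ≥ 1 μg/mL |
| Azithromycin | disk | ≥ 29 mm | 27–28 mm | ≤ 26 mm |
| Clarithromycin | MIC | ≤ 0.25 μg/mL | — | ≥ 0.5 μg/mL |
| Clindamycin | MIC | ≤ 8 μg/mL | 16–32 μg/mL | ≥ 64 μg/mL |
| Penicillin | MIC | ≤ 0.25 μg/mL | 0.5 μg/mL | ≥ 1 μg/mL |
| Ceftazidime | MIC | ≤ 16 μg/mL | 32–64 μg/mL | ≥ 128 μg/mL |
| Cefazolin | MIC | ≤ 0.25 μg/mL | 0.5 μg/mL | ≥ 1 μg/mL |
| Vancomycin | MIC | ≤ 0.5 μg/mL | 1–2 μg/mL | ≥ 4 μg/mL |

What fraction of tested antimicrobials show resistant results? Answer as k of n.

Doxycycline 0.25 μg/mL: in 0.25–0.5 μg/mL — Intermediate
Azithromycin (28 mm) in 27–28 mm → Intermediate
Penicillin 2 μg/mL: ≥ 1 μg/mL ⇒ R
Clindamycin 0.03 μg/mL: ≤ 8 μg/mL — Susceptible
Vancomycin (0.12 μg/mL) ≤ 0.5 μg/mL ⇒ Susceptible
Cefazolin: 0.25 μg/mL is ≤ 0.25 μg/mL — susceptible
Clarithromycin (256 μg/mL) ≥ 0.5 μg/mL — Resistant
Ceftazidime: 128 μg/mL is ≥ 128 μg/mL → R
Resistant: 3/8

3 of 8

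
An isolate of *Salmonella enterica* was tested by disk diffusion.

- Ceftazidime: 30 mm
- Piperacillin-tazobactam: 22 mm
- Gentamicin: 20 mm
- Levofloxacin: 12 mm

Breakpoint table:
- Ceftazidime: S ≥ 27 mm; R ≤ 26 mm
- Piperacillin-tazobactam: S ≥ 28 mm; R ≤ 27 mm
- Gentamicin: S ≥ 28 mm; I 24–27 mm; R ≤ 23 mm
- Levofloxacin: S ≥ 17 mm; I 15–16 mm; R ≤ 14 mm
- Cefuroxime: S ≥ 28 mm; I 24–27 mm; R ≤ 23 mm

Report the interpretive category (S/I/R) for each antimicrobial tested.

Ceftazidime: 30 mm is ≥ 27 mm — susceptible
Piperacillin-tazobactam (22 mm) ≤ 27 mm → Resistant
Gentamicin (20 mm) ≤ 23 mm — resistant
Levofloxacin (12 mm) ≤ 14 mm → R

S, R, R, R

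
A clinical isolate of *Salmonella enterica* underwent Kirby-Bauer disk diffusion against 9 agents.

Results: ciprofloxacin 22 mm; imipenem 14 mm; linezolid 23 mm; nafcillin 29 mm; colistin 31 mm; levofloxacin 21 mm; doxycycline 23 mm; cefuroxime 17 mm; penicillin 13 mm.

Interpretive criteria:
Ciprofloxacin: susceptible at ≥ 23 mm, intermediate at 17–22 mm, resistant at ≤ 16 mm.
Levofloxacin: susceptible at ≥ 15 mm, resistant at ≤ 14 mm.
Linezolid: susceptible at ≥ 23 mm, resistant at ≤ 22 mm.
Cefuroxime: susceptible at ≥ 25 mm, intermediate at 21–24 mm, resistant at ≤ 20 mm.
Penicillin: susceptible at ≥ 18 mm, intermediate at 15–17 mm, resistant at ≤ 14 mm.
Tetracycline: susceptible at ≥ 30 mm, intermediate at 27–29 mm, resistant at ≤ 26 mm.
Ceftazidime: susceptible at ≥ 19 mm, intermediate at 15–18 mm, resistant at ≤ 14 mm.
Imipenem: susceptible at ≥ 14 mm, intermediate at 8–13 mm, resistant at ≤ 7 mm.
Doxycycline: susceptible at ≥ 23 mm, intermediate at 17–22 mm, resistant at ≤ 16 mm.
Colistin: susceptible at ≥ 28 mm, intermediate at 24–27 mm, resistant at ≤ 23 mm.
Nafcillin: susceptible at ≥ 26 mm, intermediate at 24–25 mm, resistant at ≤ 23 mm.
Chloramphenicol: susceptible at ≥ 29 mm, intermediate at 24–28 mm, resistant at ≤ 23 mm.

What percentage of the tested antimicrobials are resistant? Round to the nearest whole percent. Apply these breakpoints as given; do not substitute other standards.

22%

Ciprofloxacin: 22 mm is in 17–22 mm → Intermediate
Imipenem (14 mm) ≥ 14 mm ⇒ Susceptible
Linezolid: 23 mm is ≥ 23 mm → Susceptible
Nafcillin: 29 mm is ≥ 26 mm ⇒ Susceptible
Colistin: 31 mm is ≥ 28 mm ⇒ Susceptible
Levofloxacin: 21 mm is ≥ 15 mm → susceptible
Doxycycline (23 mm) ≥ 23 mm → Susceptible
Cefuroxime 17 mm: ≤ 20 mm → resistant
Penicillin: 13 mm is ≤ 14 mm — resistant
Resistant: 2/9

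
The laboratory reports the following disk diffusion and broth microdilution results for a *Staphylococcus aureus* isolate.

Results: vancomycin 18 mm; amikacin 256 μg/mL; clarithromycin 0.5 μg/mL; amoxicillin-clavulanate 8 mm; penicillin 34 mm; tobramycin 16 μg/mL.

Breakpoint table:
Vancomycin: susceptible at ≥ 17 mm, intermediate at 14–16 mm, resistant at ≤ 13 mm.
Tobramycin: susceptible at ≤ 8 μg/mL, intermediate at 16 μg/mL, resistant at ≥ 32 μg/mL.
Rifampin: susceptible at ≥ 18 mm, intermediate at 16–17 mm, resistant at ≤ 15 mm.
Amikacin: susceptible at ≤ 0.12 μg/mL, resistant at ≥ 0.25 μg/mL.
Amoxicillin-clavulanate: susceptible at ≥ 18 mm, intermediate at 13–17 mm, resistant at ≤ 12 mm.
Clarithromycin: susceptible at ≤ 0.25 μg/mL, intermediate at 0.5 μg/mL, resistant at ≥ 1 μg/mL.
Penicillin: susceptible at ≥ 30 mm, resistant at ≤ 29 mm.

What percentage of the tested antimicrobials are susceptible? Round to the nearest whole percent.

33%

Vancomycin (18 mm) ≥ 17 mm — S
Amikacin (256 μg/mL) ≥ 0.25 μg/mL — R
Clarithromycin: 0.5 μg/mL is = 0.5 μg/mL — intermediate
Amoxicillin-clavulanate (8 mm) ≤ 12 mm — resistant
Penicillin 34 mm: ≥ 30 mm ⇒ susceptible
Tobramycin (16 μg/mL) = 16 μg/mL → intermediate
Susceptible: 2/6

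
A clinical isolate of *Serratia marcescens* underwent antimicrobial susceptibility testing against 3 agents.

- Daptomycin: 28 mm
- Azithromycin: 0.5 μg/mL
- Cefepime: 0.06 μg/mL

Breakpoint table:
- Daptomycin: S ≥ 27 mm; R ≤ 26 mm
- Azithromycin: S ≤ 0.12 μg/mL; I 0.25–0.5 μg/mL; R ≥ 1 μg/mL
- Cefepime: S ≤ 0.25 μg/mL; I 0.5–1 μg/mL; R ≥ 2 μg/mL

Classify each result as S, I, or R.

S, I, S

Daptomycin 28 mm: ≥ 27 mm ⇒ susceptible
Azithromycin 0.5 μg/mL: in 0.25–0.5 μg/mL → intermediate
Cefepime: 0.06 μg/mL is ≤ 0.25 μg/mL — Susceptible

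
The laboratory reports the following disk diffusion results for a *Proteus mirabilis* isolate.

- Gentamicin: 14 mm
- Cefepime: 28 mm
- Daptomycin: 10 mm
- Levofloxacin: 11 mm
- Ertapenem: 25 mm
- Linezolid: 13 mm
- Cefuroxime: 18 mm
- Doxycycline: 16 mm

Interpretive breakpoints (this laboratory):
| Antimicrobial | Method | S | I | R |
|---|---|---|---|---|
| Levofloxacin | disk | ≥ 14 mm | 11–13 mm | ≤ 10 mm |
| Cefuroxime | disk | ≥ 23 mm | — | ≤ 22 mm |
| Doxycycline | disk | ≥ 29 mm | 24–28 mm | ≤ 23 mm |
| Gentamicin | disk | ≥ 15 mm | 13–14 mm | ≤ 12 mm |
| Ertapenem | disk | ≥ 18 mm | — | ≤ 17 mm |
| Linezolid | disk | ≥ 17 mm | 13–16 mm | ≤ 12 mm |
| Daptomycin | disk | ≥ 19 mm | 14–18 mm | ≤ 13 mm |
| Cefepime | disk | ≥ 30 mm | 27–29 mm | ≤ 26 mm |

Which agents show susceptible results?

Gentamicin 14 mm: in 13–14 mm ⇒ I
Cefepime 28 mm: in 27–29 mm → I
Daptomycin: 10 mm is ≤ 13 mm — resistant
Levofloxacin: 11 mm is in 11–13 mm → Intermediate
Ertapenem (25 mm) ≥ 18 mm → susceptible
Linezolid 13 mm: in 13–16 mm ⇒ I
Cefuroxime: 18 mm is ≤ 22 mm ⇒ R
Doxycycline (16 mm) ≤ 23 mm → Resistant

ertapenem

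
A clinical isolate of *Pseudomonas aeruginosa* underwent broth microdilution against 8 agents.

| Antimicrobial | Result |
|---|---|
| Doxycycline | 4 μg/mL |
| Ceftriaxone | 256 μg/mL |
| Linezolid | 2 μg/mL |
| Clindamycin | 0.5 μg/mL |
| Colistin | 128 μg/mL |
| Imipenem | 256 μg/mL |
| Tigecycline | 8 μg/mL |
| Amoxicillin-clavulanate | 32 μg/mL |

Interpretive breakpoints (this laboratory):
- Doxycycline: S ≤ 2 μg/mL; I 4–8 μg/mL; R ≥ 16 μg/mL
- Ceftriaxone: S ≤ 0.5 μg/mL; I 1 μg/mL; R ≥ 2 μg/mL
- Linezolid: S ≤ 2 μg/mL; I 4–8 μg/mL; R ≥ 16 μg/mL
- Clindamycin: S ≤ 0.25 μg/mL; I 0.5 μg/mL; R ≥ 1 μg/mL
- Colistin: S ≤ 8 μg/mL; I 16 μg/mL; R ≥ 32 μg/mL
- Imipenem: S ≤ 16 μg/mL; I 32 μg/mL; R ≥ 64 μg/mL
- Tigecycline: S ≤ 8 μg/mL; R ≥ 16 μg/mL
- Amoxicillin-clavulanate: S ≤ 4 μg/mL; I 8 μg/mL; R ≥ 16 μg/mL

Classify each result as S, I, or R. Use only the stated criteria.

Doxycycline: 4 μg/mL is in 4–8 μg/mL ⇒ I
Ceftriaxone 256 μg/mL: ≥ 2 μg/mL → resistant
Linezolid: 2 μg/mL is ≤ 2 μg/mL — S
Clindamycin (0.5 μg/mL) = 0.5 μg/mL — intermediate
Colistin 128 μg/mL: ≥ 32 μg/mL — Resistant
Imipenem (256 μg/mL) ≥ 64 μg/mL ⇒ R
Tigecycline: 8 μg/mL is ≤ 8 μg/mL → Susceptible
Amoxicillin-clavulanate 32 μg/mL: ≥ 16 μg/mL ⇒ R

I, R, S, I, R, R, S, R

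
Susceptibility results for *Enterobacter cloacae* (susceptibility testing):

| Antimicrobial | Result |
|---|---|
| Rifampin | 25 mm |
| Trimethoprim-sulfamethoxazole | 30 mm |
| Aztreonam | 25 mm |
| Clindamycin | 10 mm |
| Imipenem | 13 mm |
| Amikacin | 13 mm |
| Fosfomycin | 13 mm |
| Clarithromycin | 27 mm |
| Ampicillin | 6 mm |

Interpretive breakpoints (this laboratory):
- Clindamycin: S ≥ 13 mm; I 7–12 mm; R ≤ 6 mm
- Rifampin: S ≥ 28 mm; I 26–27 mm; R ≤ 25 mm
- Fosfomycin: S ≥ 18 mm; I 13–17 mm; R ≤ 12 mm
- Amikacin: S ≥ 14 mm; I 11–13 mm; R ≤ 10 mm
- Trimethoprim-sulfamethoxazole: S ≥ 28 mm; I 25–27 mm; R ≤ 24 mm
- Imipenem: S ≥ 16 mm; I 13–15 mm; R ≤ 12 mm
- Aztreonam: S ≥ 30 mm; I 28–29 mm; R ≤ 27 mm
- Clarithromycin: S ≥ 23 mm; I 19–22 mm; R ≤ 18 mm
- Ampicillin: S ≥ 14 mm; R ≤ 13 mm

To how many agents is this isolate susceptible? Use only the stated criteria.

Rifampin 25 mm: ≤ 25 mm — resistant
Trimethoprim-sulfamethoxazole: 30 mm is ≥ 28 mm — S
Aztreonam: 25 mm is ≤ 27 mm → Resistant
Clindamycin: 10 mm is in 7–12 mm — Intermediate
Imipenem: 13 mm is in 13–15 mm → intermediate
Amikacin: 13 mm is in 11–13 mm → I
Fosfomycin: 13 mm is in 13–17 mm — Intermediate
Clarithromycin: 27 mm is ≥ 23 mm → Susceptible
Ampicillin 6 mm: ≤ 13 mm → R
Susceptible: 2

2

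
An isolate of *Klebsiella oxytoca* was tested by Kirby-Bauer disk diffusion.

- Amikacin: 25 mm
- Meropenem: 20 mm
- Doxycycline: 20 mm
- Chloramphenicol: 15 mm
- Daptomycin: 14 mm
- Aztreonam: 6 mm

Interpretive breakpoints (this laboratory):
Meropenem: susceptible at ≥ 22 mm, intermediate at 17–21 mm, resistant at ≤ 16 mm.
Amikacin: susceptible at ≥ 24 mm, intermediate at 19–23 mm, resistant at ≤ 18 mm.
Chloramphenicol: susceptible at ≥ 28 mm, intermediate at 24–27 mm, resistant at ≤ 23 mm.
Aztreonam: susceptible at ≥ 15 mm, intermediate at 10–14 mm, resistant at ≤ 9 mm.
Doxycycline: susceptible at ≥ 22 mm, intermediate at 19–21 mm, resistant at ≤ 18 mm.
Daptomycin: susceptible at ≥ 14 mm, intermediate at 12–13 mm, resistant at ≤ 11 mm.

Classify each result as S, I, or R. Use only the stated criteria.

Amikacin 25 mm: ≥ 24 mm — susceptible
Meropenem 20 mm: in 17–21 mm → Intermediate
Doxycycline: 20 mm is in 19–21 mm ⇒ I
Chloramphenicol 15 mm: ≤ 23 mm ⇒ Resistant
Daptomycin: 14 mm is ≥ 14 mm ⇒ Susceptible
Aztreonam 6 mm: ≤ 9 mm → Resistant

S, I, I, R, S, R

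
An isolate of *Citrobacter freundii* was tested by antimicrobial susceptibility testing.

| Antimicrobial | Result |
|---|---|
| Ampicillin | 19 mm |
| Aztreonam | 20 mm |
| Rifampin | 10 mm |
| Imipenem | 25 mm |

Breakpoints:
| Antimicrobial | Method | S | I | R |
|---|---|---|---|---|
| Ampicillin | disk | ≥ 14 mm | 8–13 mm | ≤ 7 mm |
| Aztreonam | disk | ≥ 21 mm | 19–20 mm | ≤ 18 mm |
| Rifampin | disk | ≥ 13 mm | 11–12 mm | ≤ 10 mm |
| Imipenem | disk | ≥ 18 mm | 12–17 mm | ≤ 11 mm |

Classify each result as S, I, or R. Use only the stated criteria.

S, I, R, S

Ampicillin: 19 mm is ≥ 14 mm — Susceptible
Aztreonam: 20 mm is in 19–20 mm → intermediate
Rifampin: 10 mm is ≤ 10 mm ⇒ Resistant
Imipenem: 25 mm is ≥ 18 mm ⇒ Susceptible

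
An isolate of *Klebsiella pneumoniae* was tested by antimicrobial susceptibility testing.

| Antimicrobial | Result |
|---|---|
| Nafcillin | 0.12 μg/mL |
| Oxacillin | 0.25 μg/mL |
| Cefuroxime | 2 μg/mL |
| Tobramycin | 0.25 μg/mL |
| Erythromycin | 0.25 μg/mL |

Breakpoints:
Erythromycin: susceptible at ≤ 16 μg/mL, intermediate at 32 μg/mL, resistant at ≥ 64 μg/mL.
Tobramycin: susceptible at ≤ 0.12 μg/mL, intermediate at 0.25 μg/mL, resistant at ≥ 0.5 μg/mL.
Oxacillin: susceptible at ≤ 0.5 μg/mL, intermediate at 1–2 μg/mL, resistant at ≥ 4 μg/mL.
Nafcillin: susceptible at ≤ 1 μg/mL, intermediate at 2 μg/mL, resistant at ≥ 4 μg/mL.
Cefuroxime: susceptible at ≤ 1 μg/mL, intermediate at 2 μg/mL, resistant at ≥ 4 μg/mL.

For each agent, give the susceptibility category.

Nafcillin: 0.12 μg/mL is ≤ 1 μg/mL ⇒ Susceptible
Oxacillin (0.25 μg/mL) ≤ 0.5 μg/mL ⇒ susceptible
Cefuroxime: 2 μg/mL is = 2 μg/mL → I
Tobramycin 0.25 μg/mL: = 0.25 μg/mL → Intermediate
Erythromycin 0.25 μg/mL: ≤ 16 μg/mL → S

S, S, I, I, S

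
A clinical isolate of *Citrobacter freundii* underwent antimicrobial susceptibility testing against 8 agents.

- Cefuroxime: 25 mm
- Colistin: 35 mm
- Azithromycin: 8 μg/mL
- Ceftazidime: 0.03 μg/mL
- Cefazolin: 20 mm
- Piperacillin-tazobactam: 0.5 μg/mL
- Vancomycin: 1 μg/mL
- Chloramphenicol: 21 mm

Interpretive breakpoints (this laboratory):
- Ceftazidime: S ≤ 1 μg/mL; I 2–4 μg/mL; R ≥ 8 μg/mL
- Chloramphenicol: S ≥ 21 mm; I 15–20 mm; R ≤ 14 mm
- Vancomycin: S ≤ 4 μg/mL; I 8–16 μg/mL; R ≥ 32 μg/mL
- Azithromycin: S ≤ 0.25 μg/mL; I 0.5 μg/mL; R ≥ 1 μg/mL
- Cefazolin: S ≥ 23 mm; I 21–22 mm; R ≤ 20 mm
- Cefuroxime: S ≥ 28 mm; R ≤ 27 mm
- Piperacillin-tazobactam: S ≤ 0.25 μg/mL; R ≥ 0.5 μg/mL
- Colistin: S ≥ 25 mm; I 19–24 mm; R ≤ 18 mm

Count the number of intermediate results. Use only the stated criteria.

Cefuroxime (25 mm) ≤ 27 mm ⇒ R
Colistin (35 mm) ≥ 25 mm — Susceptible
Azithromycin (8 μg/mL) ≥ 1 μg/mL → R
Ceftazidime 0.03 μg/mL: ≤ 1 μg/mL — Susceptible
Cefazolin (20 mm) ≤ 20 mm → resistant
Piperacillin-tazobactam: 0.5 μg/mL is ≥ 0.5 μg/mL — Resistant
Vancomycin (1 μg/mL) ≤ 4 μg/mL ⇒ Susceptible
Chloramphenicol: 21 mm is ≥ 21 mm ⇒ Susceptible
Intermediate: 0

0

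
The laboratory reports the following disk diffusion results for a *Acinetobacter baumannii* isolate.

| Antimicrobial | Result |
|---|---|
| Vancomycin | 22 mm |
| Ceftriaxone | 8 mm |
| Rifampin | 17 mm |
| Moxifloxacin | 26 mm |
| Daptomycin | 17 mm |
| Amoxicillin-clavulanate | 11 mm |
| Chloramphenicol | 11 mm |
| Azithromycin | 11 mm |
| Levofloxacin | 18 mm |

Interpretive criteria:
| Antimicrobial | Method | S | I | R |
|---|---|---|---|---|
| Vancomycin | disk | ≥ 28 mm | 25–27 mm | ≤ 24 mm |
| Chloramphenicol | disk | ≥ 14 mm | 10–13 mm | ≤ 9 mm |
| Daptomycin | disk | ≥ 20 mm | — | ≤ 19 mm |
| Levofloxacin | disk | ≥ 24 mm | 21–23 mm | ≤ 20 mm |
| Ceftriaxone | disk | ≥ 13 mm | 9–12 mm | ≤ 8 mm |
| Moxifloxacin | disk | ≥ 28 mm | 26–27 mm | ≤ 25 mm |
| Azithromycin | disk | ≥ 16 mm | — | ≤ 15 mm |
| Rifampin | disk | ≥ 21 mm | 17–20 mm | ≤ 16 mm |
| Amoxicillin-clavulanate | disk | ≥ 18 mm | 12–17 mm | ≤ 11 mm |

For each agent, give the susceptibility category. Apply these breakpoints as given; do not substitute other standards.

R, R, I, I, R, R, I, R, R

Vancomycin: 22 mm is ≤ 24 mm → R
Ceftriaxone: 8 mm is ≤ 8 mm → resistant
Rifampin (17 mm) in 17–20 mm → intermediate
Moxifloxacin (26 mm) in 26–27 mm ⇒ intermediate
Daptomycin: 17 mm is ≤ 19 mm — Resistant
Amoxicillin-clavulanate (11 mm) ≤ 11 mm — resistant
Chloramphenicol: 11 mm is in 10–13 mm — I
Azithromycin 11 mm: ≤ 15 mm ⇒ R
Levofloxacin: 18 mm is ≤ 20 mm → Resistant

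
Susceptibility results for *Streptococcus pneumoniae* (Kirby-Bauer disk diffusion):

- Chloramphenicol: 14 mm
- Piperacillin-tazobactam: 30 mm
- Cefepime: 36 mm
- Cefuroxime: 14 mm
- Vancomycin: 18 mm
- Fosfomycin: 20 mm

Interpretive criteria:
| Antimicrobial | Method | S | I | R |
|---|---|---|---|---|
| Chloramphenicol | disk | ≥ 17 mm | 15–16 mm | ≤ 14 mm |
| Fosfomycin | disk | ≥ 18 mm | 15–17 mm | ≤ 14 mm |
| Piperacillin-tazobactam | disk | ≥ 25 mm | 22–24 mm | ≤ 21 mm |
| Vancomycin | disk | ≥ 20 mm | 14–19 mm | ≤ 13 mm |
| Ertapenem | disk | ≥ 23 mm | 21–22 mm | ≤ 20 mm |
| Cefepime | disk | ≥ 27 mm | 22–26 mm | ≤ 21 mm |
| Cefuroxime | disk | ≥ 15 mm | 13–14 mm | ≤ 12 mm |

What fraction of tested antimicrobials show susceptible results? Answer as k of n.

3 of 6

Chloramphenicol: 14 mm is ≤ 14 mm ⇒ resistant
Piperacillin-tazobactam (30 mm) ≥ 25 mm → S
Cefepime (36 mm) ≥ 27 mm — susceptible
Cefuroxime: 14 mm is in 13–14 mm → intermediate
Vancomycin (18 mm) in 14–19 mm ⇒ Intermediate
Fosfomycin (20 mm) ≥ 18 mm ⇒ Susceptible
Susceptible: 3/6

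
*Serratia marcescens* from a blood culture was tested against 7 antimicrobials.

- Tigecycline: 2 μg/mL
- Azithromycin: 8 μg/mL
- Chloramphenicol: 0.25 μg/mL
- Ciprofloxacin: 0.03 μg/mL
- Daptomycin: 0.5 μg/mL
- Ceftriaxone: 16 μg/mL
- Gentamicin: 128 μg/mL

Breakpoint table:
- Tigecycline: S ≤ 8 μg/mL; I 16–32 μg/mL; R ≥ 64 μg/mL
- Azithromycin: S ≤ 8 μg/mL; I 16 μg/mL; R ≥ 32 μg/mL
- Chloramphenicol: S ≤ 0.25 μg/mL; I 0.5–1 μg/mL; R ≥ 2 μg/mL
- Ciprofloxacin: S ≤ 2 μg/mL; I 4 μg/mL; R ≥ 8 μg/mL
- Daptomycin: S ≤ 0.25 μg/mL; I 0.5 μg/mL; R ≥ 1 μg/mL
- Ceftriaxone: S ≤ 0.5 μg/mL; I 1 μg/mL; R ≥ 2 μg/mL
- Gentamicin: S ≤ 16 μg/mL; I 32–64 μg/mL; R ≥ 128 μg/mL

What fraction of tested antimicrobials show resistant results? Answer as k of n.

2 of 7

Tigecycline (2 μg/mL) ≤ 8 μg/mL — Susceptible
Azithromycin (8 μg/mL) ≤ 8 μg/mL ⇒ S
Chloramphenicol 0.25 μg/mL: ≤ 0.25 μg/mL ⇒ S
Ciprofloxacin (0.03 μg/mL) ≤ 2 μg/mL ⇒ S
Daptomycin 0.5 μg/mL: = 0.5 μg/mL → intermediate
Ceftriaxone 16 μg/mL: ≥ 2 μg/mL — R
Gentamicin: 128 μg/mL is ≥ 128 μg/mL — Resistant
Resistant: 2/7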